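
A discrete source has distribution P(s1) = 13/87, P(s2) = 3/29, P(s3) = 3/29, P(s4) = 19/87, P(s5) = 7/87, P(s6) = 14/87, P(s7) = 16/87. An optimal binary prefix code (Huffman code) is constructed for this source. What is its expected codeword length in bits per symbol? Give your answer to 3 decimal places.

Repeatedly combine the two least-probable nodes; the expected code length is the sum of the merged weights.
merge 7/87 + 3/29 → 16/87
merge 3/29 + 13/87 → 22/87
merge 14/87 + 16/87 → 10/29
merge 16/87 + 19/87 → 35/87
merge 22/87 + 10/29 → 52/87
merge 35/87 + 52/87 → 1
L = 16/87 + 22/87 + 10/29 + 35/87 + 52/87 + 1 = 242/87 ≈ 2.782 bits/symbol.

2.782 bits/symbol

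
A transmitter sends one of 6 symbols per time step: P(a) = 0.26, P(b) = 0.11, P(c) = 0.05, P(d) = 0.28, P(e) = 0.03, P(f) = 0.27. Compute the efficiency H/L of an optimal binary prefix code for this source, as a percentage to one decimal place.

99.0%

Entropy H = −Σ p log₂ p ≈ 2.2477 bits.
Huffman merges: 3/100+1/20→2/25; 2/25+11/100→19/100; 19/100+13/50→9/20; 27/100+7/25→11/20; 9/20+11/20→1. L = 227/100 ≈ 2.2700.
Efficiency = H/L = 2.2477/2.2700 = 99.0%.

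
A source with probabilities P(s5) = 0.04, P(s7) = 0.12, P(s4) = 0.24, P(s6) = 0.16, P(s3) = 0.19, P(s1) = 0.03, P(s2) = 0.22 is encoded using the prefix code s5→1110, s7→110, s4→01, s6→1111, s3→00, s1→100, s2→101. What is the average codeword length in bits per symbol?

2.77 bits/symbol

L̄ = Σ pᵢ·ℓᵢ = 0.04·4 + 0.12·3 + 0.24·2 + 0.16·4 + 0.19·2 + 0.03·3 + 0.22·3 = 2.77 bits/symbol.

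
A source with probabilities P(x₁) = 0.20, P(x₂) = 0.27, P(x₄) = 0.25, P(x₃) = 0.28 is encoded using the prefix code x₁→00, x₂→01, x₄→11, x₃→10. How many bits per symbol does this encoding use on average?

L̄ = Σ pᵢ·ℓᵢ = 0.20·2 + 0.27·2 + 0.25·2 + 0.28·2 = 2 bits/symbol.

2 bits/symbol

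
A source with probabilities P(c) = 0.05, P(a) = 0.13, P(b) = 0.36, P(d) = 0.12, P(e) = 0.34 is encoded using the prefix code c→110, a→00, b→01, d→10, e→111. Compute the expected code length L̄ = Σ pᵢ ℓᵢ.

2.39 bits/symbol

L̄ = Σ pᵢ·ℓᵢ = 0.05·3 + 0.13·2 + 0.36·2 + 0.12·2 + 0.34·3 = 2.39 bits/symbol.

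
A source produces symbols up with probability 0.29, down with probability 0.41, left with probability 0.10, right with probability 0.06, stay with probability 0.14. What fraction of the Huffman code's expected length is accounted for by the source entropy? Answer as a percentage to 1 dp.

Entropy H = −Σ p log₂ p ≈ 2.0181 bits.
Huffman merges: 3/50+1/10→4/25; 7/50+4/25→3/10; 29/100+3/10→59/100; 41/100+59/100→1. L = 41/20 ≈ 2.0500.
Efficiency = H/L = 2.0181/2.0500 = 98.4%.

98.4%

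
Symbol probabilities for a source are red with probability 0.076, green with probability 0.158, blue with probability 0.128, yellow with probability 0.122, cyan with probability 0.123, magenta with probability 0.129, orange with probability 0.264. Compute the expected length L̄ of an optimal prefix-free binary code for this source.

Repeatedly combine the two least-probable nodes; the expected code length is the sum of the merged weights.
merge 19/250 + 61/500 → 99/500
merge 123/1000 + 16/125 → 251/1000
merge 129/1000 + 79/500 → 287/1000
merge 99/500 + 251/1000 → 449/1000
merge 33/125 + 287/1000 → 551/1000
merge 449/1000 + 551/1000 → 1
L = 99/500 + 251/1000 + 287/1000 + 449/1000 + 551/1000 + 1 = 342/125 = 2.736 bits/symbol.

2.736 bits/symbol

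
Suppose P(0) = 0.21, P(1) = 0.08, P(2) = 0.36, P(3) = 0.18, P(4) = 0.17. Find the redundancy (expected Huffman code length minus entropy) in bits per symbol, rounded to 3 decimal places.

0.075 bits

Entropy H = −Σ p log₂ p ≈ 2.1748 bits.
Huffman merges: 2/25+17/100→1/4; 9/50+21/100→39/100; 1/4+9/25→61/100; 39/100+61/100→1. L = 9/4 ≈ 2.2500.
L − H = 2.2500 − 2.1748 = 0.075 bits.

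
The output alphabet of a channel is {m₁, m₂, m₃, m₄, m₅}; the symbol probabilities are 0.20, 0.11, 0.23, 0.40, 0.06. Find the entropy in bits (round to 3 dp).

H = −Σ pᵢ log₂ pᵢ.
−0.20·log₂(0.20) = 0.4644
−0.11·log₂(0.11) = 0.3503
−0.23·log₂(0.23) = 0.4877
−0.40·log₂(0.40) = 0.5288
−0.06·log₂(0.06) = 0.2435
Sum ≈ 2.0746 → 2.075 bits.

2.075 bits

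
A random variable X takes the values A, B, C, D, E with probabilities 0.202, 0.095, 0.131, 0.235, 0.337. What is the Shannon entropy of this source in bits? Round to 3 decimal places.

H = −Σ pᵢ log₂ pᵢ.
−0.202·log₂(0.202) = 0.4661
−0.095·log₂(0.095) = 0.3226
−0.131·log₂(0.131) = 0.3841
−0.235·log₂(0.235) = 0.4910
−0.337·log₂(0.337) = 0.5288
Sum ≈ 2.1927 → 2.193 bits.

2.193 bits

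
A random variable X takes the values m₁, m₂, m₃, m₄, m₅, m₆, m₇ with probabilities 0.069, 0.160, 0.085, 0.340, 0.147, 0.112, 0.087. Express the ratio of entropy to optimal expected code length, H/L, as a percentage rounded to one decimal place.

Entropy H = −Σ p log₂ p ≈ 2.5875 bits.
Huffman merges: 69/1000+17/200→77/500; 87/1000+14/125→199/1000; 147/1000+77/500→301/1000; 4/25+199/1000→359/1000; 301/1000+17/50→641/1000; 359/1000+641/1000→1. L = 1327/500 ≈ 2.6540.
Efficiency = H/L = 2.5875/2.6540 = 97.5%.

97.5%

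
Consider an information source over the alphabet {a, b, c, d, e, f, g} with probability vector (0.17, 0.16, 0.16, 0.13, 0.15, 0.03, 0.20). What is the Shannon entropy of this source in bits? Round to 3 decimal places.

2.690 bits

H = −Σ pᵢ log₂ pᵢ.
−0.17·log₂(0.17) = 0.4346
−0.16·log₂(0.16) = 0.4230
−0.16·log₂(0.16) = 0.4230
−0.13·log₂(0.13) = 0.3826
−0.15·log₂(0.15) = 0.4105
−0.03·log₂(0.03) = 0.1518
−0.20·log₂(0.20) = 0.4644
Sum ≈ 2.6900 → 2.690 bits.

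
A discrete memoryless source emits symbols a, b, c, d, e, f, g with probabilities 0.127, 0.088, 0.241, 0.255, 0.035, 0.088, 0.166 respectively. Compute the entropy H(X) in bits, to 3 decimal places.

H = −Σ pᵢ log₂ pᵢ.
−0.127·log₂(0.127) = 0.3781
−0.088·log₂(0.088) = 0.3086
−0.241·log₂(0.241) = 0.4947
−0.255·log₂(0.255) = 0.5027
−0.035·log₂(0.035) = 0.1693
−0.088·log₂(0.088) = 0.3086
−0.166·log₂(0.166) = 0.4301
Sum ≈ 2.5920 → 2.592 bits.

2.592 bits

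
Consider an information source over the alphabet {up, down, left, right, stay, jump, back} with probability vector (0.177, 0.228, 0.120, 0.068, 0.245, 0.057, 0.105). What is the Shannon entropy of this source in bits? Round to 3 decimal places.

H = −Σ pᵢ log₂ pᵢ.
−0.177·log₂(0.177) = 0.4422
−0.228·log₂(0.228) = 0.4863
−0.120·log₂(0.120) = 0.3671
−0.068·log₂(0.068) = 0.2637
−0.245·log₂(0.245) = 0.4971
−0.057·log₂(0.057) = 0.2356
−0.105·log₂(0.105) = 0.3414
Sum ≈ 2.6334 → 2.633 bits.

2.633 bits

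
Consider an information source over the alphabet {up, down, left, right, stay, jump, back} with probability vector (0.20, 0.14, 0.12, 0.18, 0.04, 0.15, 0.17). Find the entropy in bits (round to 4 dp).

H = −Σ pᵢ log₂ pᵢ.
−0.20·log₂(0.20) = 0.4644
−0.14·log₂(0.14) = 0.3971
−0.12·log₂(0.12) = 0.3671
−0.18·log₂(0.18) = 0.4453
−0.04·log₂(0.04) = 0.1858
−0.15·log₂(0.15) = 0.4105
−0.17·log₂(0.17) = 0.4346
Sum ≈ 2.7048 → 2.7048 bits.

2.7048 bits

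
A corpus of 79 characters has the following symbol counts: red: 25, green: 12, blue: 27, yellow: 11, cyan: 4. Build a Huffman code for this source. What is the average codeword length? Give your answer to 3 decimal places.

2.190 bits/symbol

Probabilities are the counts divided by 79.
Repeatedly combine the two least-probable nodes; the expected code length is the sum of the merged weights.
merge 4/79 + 11/79 → 15/79
merge 12/79 + 15/79 → 27/79
merge 25/79 + 27/79 → 52/79
merge 27/79 + 52/79 → 1
L = 15/79 + 27/79 + 52/79 + 1 = 173/79 ≈ 2.190 bits/symbol.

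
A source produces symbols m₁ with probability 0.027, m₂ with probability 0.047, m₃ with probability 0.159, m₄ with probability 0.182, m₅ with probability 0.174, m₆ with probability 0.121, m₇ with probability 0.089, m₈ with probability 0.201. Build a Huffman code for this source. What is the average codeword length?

Repeatedly combine the two least-probable nodes; the expected code length is the sum of the merged weights.
merge 27/1000 + 47/1000 → 37/500
merge 37/500 + 89/1000 → 163/1000
merge 121/1000 + 159/1000 → 7/25
merge 163/1000 + 87/500 → 337/1000
merge 91/500 + 201/1000 → 383/1000
merge 7/25 + 337/1000 → 617/1000
merge 383/1000 + 617/1000 → 1
L = 37/500 + 163/1000 + 7/25 + 337/1000 + 383/1000 + 617/1000 + 1 = 1427/500 = 2.854 bits/symbol.

2.854 bits/symbol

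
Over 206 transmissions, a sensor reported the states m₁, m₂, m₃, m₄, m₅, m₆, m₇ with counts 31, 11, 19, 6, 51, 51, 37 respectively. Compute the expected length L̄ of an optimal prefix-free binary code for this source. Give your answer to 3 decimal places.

2.583 bits/symbol

Probabilities are the counts divided by 206.
Repeatedly combine the two least-probable nodes; the expected code length is the sum of the merged weights.
merge 3/103 + 11/206 → 17/206
merge 17/206 + 19/206 → 18/103
merge 31/206 + 18/103 → 67/206
merge 37/206 + 51/206 → 44/103
merge 51/206 + 67/206 → 59/103
merge 44/103 + 59/103 → 1
L = 17/206 + 18/103 + 67/206 + 44/103 + 59/103 + 1 = 266/103 ≈ 2.583 bits/symbol.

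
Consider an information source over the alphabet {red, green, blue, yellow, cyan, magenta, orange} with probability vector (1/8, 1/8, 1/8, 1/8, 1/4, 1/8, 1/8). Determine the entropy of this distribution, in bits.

Each probability is a power of 1/2, so log₂(1/p) is an integer.
H = Σ p·log₂(1/p) = 1/8·3 + 1/8·3 + 1/8·3 + 1/8·3 + 1/4·2 + 1/8·3 + 1/8·3 = 2.75 bits.

2.75 bits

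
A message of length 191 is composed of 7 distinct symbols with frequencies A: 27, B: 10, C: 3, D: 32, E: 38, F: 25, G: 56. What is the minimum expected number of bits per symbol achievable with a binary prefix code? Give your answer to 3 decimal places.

2.576 bits/symbol

Probabilities are the counts divided by 191.
Repeatedly combine the two least-probable nodes; the expected code length is the sum of the merged weights.
merge 3/191 + 10/191 → 13/191
merge 13/191 + 25/191 → 38/191
merge 27/191 + 32/191 → 59/191
merge 38/191 + 38/191 → 76/191
merge 56/191 + 59/191 → 115/191
merge 76/191 + 115/191 → 1
L = 13/191 + 38/191 + 59/191 + 76/191 + 115/191 + 1 = 492/191 ≈ 2.576 bits/symbol.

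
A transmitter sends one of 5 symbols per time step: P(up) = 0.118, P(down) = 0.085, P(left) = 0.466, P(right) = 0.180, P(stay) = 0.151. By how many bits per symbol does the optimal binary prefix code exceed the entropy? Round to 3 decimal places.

0.031 bits

Entropy H = −Σ p log₂ p ≈ 2.0366 bits.
Huffman merges: 17/200+59/500→203/1000; 151/1000+9/50→331/1000; 203/1000+331/1000→267/500; 233/500+267/500→1. L = 517/250 ≈ 2.0680.
L − H = 2.0680 − 2.0366 = 0.031 bits.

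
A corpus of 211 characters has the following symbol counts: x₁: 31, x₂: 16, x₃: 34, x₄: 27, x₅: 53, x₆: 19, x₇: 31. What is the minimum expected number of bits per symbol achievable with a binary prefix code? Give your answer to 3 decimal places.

2.749 bits/symbol

Probabilities are the counts divided by 211.
Repeatedly combine the two least-probable nodes; the expected code length is the sum of the merged weights.
merge 16/211 + 19/211 → 35/211
merge 27/211 + 31/211 → 58/211
merge 31/211 + 34/211 → 65/211
merge 35/211 + 53/211 → 88/211
merge 58/211 + 65/211 → 123/211
merge 88/211 + 123/211 → 1
L = 35/211 + 58/211 + 65/211 + 88/211 + 123/211 + 1 = 580/211 ≈ 2.749 bits/symbol.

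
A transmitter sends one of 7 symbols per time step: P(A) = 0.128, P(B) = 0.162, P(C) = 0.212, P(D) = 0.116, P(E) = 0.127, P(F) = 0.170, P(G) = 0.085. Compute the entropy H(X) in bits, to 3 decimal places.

H = −Σ pᵢ log₂ pᵢ.
−0.128·log₂(0.128) = 0.3796
−0.162·log₂(0.162) = 0.4254
−0.212·log₂(0.212) = 0.4744
−0.116·log₂(0.116) = 0.3605
−0.127·log₂(0.127) = 0.3781
−0.170·log₂(0.170) = 0.4346
−0.085·log₂(0.085) = 0.3023
Sum ≈ 2.7549 → 2.755 bits.

2.755 bits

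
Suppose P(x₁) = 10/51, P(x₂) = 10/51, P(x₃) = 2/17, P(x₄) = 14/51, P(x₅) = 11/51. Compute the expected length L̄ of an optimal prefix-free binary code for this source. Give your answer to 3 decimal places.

Repeatedly combine the two least-probable nodes; the expected code length is the sum of the merged weights.
merge 2/17 + 10/51 → 16/51
merge 10/51 + 11/51 → 7/17
merge 14/51 + 16/51 → 10/17
merge 7/17 + 10/17 → 1
L = 16/51 + 7/17 + 10/17 + 1 = 118/51 ≈ 2.314 bits/symbol.

2.314 bits/symbol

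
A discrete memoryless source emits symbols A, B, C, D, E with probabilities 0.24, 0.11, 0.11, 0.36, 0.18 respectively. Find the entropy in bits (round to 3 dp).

H = −Σ pᵢ log₂ pᵢ.
−0.24·log₂(0.24) = 0.4941
−0.11·log₂(0.11) = 0.3503
−0.11·log₂(0.11) = 0.3503
−0.36·log₂(0.36) = 0.5306
−0.18·log₂(0.18) = 0.4453
Sum ≈ 2.1706 → 2.171 bits.

2.171 bits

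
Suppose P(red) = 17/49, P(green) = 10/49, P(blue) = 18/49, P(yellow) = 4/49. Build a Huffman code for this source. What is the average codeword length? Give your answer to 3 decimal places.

1.918 bits/symbol

Repeatedly combine the two least-probable nodes; the expected code length is the sum of the merged weights.
merge 4/49 + 10/49 → 2/7
merge 2/7 + 17/49 → 31/49
merge 18/49 + 31/49 → 1
L = 2/7 + 31/49 + 1 = 94/49 ≈ 1.918 bits/symbol.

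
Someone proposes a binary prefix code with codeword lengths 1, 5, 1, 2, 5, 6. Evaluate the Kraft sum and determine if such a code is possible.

With common denominator 2^6 = 64: Σ 2^(−ℓᵢ) = 32/64 + 2/64 + 32/64 + 16/64 + 2/64 + 1/64 = 85/64 = 1.328125.
Kraft's inequality requires Σ ≤ 1; here Σ = 1.328125 > 1, so no such prefix code exists.

1.328125; no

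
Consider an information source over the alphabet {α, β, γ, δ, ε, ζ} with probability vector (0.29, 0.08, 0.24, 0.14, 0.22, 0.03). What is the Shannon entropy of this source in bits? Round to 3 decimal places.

H = −Σ pᵢ log₂ pᵢ.
−0.29·log₂(0.29) = 0.5179
−0.08·log₂(0.08) = 0.2915
−0.24·log₂(0.24) = 0.4941
−0.14·log₂(0.14) = 0.3971
−0.22·log₂(0.22) = 0.4806
−0.03·log₂(0.03) = 0.1518
Sum ≈ 2.3330 → 2.333 bits.

2.333 bits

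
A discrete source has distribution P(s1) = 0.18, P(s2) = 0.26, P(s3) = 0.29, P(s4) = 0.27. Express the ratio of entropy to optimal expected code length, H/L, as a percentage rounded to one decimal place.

98.9%

Entropy H = −Σ p log₂ p ≈ 1.9785 bits.
Huffman merges: 9/50+13/50→11/25; 27/100+29/100→14/25; 11/25+14/25→1. L = 2 ≈ 2.0000.
Efficiency = H/L = 1.9785/2.0000 = 98.9%.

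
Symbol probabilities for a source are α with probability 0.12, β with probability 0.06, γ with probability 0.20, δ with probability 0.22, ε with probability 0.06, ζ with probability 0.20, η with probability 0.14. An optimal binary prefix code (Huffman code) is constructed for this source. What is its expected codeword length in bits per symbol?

Repeatedly combine the two least-probable nodes; the expected code length is the sum of the merged weights.
merge 3/50 + 3/50 → 3/25
merge 3/25 + 3/25 → 6/25
merge 7/50 + 1/5 → 17/50
merge 1/5 + 11/50 → 21/50
merge 6/25 + 17/50 → 29/50
merge 21/50 + 29/50 → 1
L = 3/25 + 6/25 + 17/50 + 21/50 + 29/50 + 1 = 27/10 = 2.7 bits/symbol.

2.7 bits/symbol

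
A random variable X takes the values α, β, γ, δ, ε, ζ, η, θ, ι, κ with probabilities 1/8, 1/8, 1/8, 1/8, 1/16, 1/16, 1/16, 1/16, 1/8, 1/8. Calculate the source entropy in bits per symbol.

3.25 bits

Each probability is a power of 1/2, so log₂(1/p) is an integer.
H = Σ p·log₂(1/p) = 1/8·3 + 1/8·3 + 1/8·3 + 1/8·3 + 1/16·4 + 1/16·4 + 1/16·4 + 1/16·4 + 1/8·3 + 1/8·3 = 3.25 bits.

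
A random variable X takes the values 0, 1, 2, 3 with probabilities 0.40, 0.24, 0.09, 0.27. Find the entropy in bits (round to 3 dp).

H = −Σ pᵢ log₂ pᵢ.
−0.40·log₂(0.40) = 0.5288
−0.24·log₂(0.24) = 0.4941
−0.09·log₂(0.09) = 0.3127
−0.27·log₂(0.27) = 0.5100
Sum ≈ 1.8456 → 1.846 bits.

1.846 bits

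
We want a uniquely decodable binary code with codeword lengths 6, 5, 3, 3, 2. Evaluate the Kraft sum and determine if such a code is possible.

With common denominator 2^6 = 64: Σ 2^(−ℓᵢ) = 1/64 + 2/64 + 8/64 + 8/64 + 16/64 = 35/64 = 0.546875.
Kraft's inequality requires Σ ≤ 1; here Σ = 0.546875 ≤ 1, so such a prefix code exists.

0.546875; yes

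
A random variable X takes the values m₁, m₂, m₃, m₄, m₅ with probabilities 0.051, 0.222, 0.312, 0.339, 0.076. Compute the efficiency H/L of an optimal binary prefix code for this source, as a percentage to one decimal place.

Entropy H = −Σ p log₂ p ≈ 2.0369 bits.
Huffman merges: 51/1000+19/250→127/1000; 127/1000+111/500→349/1000; 39/125+339/1000→651/1000; 349/1000+651/1000→1. L = 2127/1000 ≈ 2.1270.
Efficiency = H/L = 2.0369/2.1270 = 95.8%.

95.8%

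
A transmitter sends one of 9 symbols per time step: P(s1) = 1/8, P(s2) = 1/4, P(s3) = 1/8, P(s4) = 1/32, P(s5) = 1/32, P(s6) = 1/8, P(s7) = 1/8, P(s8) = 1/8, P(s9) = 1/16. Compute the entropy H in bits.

2.9375 bits

Each probability is a power of 1/2, so log₂(1/p) is an integer.
H = Σ p·log₂(1/p) = 1/8·3 + 1/4·2 + 1/8·3 + 1/32·5 + 1/32·5 + 1/8·3 + 1/8·3 + 1/8·3 + 1/16·4 = 2.9375 bits.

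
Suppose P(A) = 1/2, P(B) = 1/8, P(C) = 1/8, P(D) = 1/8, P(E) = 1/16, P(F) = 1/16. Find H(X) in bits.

2.125 bits

Each probability is a power of 1/2, so log₂(1/p) is an integer.
H = Σ p·log₂(1/p) = 1/2·1 + 1/8·3 + 1/8·3 + 1/8·3 + 1/16·4 + 1/16·4 = 2.125 bits.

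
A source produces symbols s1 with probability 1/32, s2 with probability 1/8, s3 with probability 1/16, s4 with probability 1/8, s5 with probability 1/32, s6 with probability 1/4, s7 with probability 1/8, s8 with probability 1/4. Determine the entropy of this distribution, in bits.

Each probability is a power of 1/2, so log₂(1/p) is an integer.
H = Σ p·log₂(1/p) = 1/32·5 + 1/8·3 + 1/16·4 + 1/8·3 + 1/32·5 + 1/4·2 + 1/8·3 + 1/4·2 = 2.6875 bits.

2.6875 bits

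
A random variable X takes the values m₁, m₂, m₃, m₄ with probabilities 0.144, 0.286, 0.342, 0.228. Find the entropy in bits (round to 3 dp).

1.935 bits

H = −Σ pᵢ log₂ pᵢ.
−0.144·log₂(0.144) = 0.4026
−0.286·log₂(0.286) = 0.5165
−0.342·log₂(0.342) = 0.5294
−0.228·log₂(0.228) = 0.4863
Sum ≈ 1.9348 → 1.935 bits.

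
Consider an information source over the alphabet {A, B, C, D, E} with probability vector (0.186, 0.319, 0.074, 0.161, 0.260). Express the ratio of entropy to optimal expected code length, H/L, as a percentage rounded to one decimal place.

97.7%

Entropy H = −Σ p log₂ p ≈ 2.1847 bits.
Huffman merges: 37/500+161/1000→47/200; 93/500+47/200→421/1000; 13/50+319/1000→579/1000; 421/1000+579/1000→1. L = 447/200 ≈ 2.2350.
Efficiency = H/L = 2.1847/2.2350 = 97.7%.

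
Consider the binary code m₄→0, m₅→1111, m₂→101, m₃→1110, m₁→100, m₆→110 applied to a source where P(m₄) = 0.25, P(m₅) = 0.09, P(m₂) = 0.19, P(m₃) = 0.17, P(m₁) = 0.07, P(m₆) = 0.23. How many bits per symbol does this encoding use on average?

2.76 bits/symbol

L̄ = Σ pᵢ·ℓᵢ = 0.25·1 + 0.09·4 + 0.19·3 + 0.17·4 + 0.07·3 + 0.23·3 = 2.76 bits/symbol.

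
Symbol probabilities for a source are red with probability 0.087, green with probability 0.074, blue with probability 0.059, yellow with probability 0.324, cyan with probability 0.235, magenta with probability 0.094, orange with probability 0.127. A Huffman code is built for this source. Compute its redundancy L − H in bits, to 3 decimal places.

0.032 bits

Entropy H = −Σ p log₂ p ≈ 2.5419 bits.
Huffman merges: 59/1000+37/500→133/1000; 87/1000+47/500→181/1000; 127/1000+133/1000→13/50; 181/1000+47/200→52/125; 13/50+81/250→73/125; 52/125+73/125→1. L = 1287/500 ≈ 2.5740.
L − H = 2.5740 − 2.5419 = 0.032 bits.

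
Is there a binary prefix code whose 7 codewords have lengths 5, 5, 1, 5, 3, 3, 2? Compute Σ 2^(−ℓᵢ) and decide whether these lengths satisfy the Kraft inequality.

1.09375; no

With common denominator 2^5 = 32: Σ 2^(−ℓᵢ) = 1/32 + 1/32 + 16/32 + 1/32 + 4/32 + 4/32 + 8/32 = 35/32 = 1.09375.
Kraft's inequality requires Σ ≤ 1; here Σ = 1.09375 > 1, so no such prefix code exists.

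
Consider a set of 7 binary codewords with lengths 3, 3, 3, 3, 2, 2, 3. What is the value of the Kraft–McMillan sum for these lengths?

1.125

With common denominator 2^3 = 8: Σ 2^(−ℓᵢ) = 1/8 + 1/8 + 1/8 + 1/8 + 2/8 + 2/8 + 1/8 = 9/8 = 1.125.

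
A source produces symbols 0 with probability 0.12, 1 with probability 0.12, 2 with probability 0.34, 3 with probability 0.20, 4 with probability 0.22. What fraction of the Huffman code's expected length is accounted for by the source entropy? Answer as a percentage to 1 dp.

98.6%

Entropy H = −Σ p log₂ p ≈ 2.2083 bits.
Huffman merges: 3/25+3/25→6/25; 1/5+11/50→21/50; 6/25+17/50→29/50; 21/50+29/50→1. L = 56/25 ≈ 2.2400.
Efficiency = H/L = 2.2083/2.2400 = 98.6%.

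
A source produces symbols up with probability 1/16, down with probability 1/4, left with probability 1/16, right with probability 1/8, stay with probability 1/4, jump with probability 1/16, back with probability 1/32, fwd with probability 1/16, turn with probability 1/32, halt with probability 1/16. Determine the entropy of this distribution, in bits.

Each probability is a power of 1/2, so log₂(1/p) is an integer.
H = Σ p·log₂(1/p) = 1/16·4 + 1/4·2 + 1/16·4 + 1/8·3 + 1/4·2 + 1/16·4 + 1/32·5 + 1/16·4 + 1/32·5 + 1/16·4 = 2.9375 bits.

2.9375 bits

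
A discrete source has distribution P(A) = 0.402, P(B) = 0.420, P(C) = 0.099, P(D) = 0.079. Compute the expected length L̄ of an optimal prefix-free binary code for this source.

Repeatedly combine the two least-probable nodes; the expected code length is the sum of the merged weights.
merge 79/1000 + 99/1000 → 89/500
merge 89/500 + 201/500 → 29/50
merge 21/50 + 29/50 → 1
L = 89/500 + 29/50 + 1 = 879/500 = 1.758 bits/symbol.

1.758 bits/symbol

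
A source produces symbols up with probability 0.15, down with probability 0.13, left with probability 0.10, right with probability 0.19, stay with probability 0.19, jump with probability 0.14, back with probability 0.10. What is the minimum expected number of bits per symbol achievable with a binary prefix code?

Repeatedly combine the two least-probable nodes; the expected code length is the sum of the merged weights.
merge 1/10 + 1/10 → 1/5
merge 13/100 + 7/50 → 27/100
merge 3/20 + 19/100 → 17/50
merge 19/100 + 1/5 → 39/100
merge 27/100 + 17/50 → 61/100
merge 39/100 + 61/100 → 1
L = 1/5 + 27/100 + 17/50 + 39/100 + 61/100 + 1 = 281/100 = 2.81 bits/symbol.

2.81 bits/symbol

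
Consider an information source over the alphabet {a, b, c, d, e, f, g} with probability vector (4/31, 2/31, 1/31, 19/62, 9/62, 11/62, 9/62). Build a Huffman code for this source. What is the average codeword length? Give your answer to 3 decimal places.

Repeatedly combine the two least-probable nodes; the expected code length is the sum of the merged weights.
merge 1/31 + 2/31 → 3/31
merge 3/31 + 4/31 → 7/31
merge 9/62 + 9/62 → 9/31
merge 11/62 + 7/31 → 25/62
merge 9/31 + 19/62 → 37/62
merge 25/62 + 37/62 → 1
L = 3/31 + 7/31 + 9/31 + 25/62 + 37/62 + 1 = 81/31 ≈ 2.613 bits/symbol.

2.613 bits/symbol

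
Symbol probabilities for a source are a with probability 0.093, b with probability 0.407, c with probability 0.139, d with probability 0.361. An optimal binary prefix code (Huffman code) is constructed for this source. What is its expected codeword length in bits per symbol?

1.825 bits/symbol

Repeatedly combine the two least-probable nodes; the expected code length is the sum of the merged weights.
merge 93/1000 + 139/1000 → 29/125
merge 29/125 + 361/1000 → 593/1000
merge 407/1000 + 593/1000 → 1
L = 29/125 + 593/1000 + 1 = 73/40 = 1.825 bits/symbol.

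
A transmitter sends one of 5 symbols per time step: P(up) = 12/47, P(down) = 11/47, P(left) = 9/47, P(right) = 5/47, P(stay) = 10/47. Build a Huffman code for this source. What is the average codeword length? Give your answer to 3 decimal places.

2.298 bits/symbol

Repeatedly combine the two least-probable nodes; the expected code length is the sum of the merged weights.
merge 5/47 + 9/47 → 14/47
merge 10/47 + 11/47 → 21/47
merge 12/47 + 14/47 → 26/47
merge 21/47 + 26/47 → 1
L = 14/47 + 21/47 + 26/47 + 1 = 108/47 ≈ 2.298 bits/symbol.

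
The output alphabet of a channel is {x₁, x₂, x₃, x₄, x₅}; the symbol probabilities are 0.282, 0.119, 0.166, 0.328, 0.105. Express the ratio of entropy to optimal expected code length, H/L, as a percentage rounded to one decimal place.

98.0%

Entropy H = −Σ p log₂ p ≈ 2.1794 bits.
Huffman merges: 21/200+119/1000→28/125; 83/500+28/125→39/100; 141/500+41/125→61/100; 39/100+61/100→1. L = 278/125 ≈ 2.2240.
Efficiency = H/L = 2.1794/2.2240 = 98.0%.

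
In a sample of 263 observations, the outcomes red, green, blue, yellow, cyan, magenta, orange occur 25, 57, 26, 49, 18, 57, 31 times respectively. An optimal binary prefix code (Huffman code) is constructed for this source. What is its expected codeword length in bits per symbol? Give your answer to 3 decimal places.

2.730 bits/symbol

Probabilities are the counts divided by 263.
Repeatedly combine the two least-probable nodes; the expected code length is the sum of the merged weights.
merge 18/263 + 25/263 → 43/263
merge 26/263 + 31/263 → 57/263
merge 43/263 + 49/263 → 92/263
merge 57/263 + 57/263 → 114/263
merge 57/263 + 92/263 → 149/263
merge 114/263 + 149/263 → 1
L = 43/263 + 57/263 + 92/263 + 114/263 + 149/263 + 1 = 718/263 ≈ 2.730 bits/symbol.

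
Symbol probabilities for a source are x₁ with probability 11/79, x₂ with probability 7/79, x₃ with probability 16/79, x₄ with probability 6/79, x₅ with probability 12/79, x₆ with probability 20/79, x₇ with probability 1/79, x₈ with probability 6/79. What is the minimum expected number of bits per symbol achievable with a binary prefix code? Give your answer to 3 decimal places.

2.797 bits/symbol

Repeatedly combine the two least-probable nodes; the expected code length is the sum of the merged weights.
merge 1/79 + 6/79 → 7/79
merge 6/79 + 7/79 → 13/79
merge 7/79 + 11/79 → 18/79
merge 12/79 + 13/79 → 25/79
merge 16/79 + 18/79 → 34/79
merge 20/79 + 25/79 → 45/79
merge 34/79 + 45/79 → 1
L = 7/79 + 13/79 + 18/79 + 25/79 + 34/79 + 45/79 + 1 = 221/79 ≈ 2.797 bits/symbol.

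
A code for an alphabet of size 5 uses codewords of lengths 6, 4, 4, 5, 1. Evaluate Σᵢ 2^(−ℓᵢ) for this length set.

0.671875

With common denominator 2^6 = 64: Σ 2^(−ℓᵢ) = 1/64 + 4/64 + 4/64 + 2/64 + 32/64 = 43/64 = 0.671875.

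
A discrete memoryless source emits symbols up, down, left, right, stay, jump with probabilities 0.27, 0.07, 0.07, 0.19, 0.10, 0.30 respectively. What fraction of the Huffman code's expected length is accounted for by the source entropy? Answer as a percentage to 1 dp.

Entropy H = −Σ p log₂ p ≈ 2.3556 bits.
Huffman merges: 7/100+7/100→7/50; 1/10+7/50→6/25; 19/100+6/25→43/100; 27/100+3/10→57/100; 43/100+57/100→1. L = 119/50 ≈ 2.3800.
Efficiency = H/L = 2.3556/2.3800 = 99.0%.

99.0%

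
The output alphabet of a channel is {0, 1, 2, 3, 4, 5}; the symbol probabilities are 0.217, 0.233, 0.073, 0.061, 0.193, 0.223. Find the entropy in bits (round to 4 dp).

H = −Σ pᵢ log₂ pᵢ.
−0.217·log₂(0.217) = 0.4783
−0.233·log₂(0.233) = 0.4897
−0.073·log₂(0.073) = 0.2756
−0.061·log₂(0.061) = 0.2461
−0.193·log₂(0.193) = 0.4581
−0.223·log₂(0.223) = 0.4828
Sum ≈ 2.4306 → 2.4306 bits.

2.4306 bits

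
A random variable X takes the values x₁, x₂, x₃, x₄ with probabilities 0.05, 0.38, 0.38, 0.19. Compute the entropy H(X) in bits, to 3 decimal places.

1.732 bits

H = −Σ pᵢ log₂ pᵢ.
−0.05·log₂(0.05) = 0.2161
−0.38·log₂(0.38) = 0.5305
−0.38·log₂(0.38) = 0.5305
−0.19·log₂(0.19) = 0.4552
Sum ≈ 1.7322 → 1.732 bits.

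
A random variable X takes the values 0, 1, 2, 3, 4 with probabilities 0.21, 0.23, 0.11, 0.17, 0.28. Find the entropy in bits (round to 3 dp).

H = −Σ pᵢ log₂ pᵢ.
−0.21·log₂(0.21) = 0.4728
−0.23·log₂(0.23) = 0.4877
−0.11·log₂(0.11) = 0.3503
−0.17·log₂(0.17) = 0.4346
−0.28·log₂(0.28) = 0.5142
Sum ≈ 2.2596 → 2.260 bits.

2.260 bits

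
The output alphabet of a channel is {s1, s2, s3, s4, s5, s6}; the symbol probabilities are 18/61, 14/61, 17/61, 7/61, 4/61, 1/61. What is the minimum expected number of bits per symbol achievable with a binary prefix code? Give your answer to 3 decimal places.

2.279 bits/symbol

Repeatedly combine the two least-probable nodes; the expected code length is the sum of the merged weights.
merge 1/61 + 4/61 → 5/61
merge 5/61 + 7/61 → 12/61
merge 12/61 + 14/61 → 26/61
merge 17/61 + 18/61 → 35/61
merge 26/61 + 35/61 → 1
L = 5/61 + 12/61 + 26/61 + 35/61 + 1 = 139/61 ≈ 2.279 bits/symbol.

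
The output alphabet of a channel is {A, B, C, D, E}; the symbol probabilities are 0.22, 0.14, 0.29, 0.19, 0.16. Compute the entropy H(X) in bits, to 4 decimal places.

2.2738 bits

H = −Σ pᵢ log₂ pᵢ.
−0.22·log₂(0.22) = 0.4806
−0.14·log₂(0.14) = 0.3971
−0.29·log₂(0.29) = 0.5179
−0.19·log₂(0.19) = 0.4552
−0.16·log₂(0.16) = 0.4230
Sum ≈ 2.2738 → 2.2738 bits.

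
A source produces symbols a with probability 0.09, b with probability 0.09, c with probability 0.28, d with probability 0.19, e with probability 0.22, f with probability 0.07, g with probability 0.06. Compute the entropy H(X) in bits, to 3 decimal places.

2.587 bits

H = −Σ pᵢ log₂ pᵢ.
−0.09·log₂(0.09) = 0.3127
−0.09·log₂(0.09) = 0.3127
−0.28·log₂(0.28) = 0.5142
−0.19·log₂(0.19) = 0.4552
−0.22·log₂(0.22) = 0.4806
−0.07·log₂(0.07) = 0.2686
−0.06·log₂(0.06) = 0.2435
Sum ≈ 2.5874 → 2.587 bits.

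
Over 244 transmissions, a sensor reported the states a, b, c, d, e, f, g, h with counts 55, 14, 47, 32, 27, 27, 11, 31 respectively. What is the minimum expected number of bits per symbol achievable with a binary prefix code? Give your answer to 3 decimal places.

Probabilities are the counts divided by 244.
Repeatedly combine the two least-probable nodes; the expected code length is the sum of the merged weights.
merge 11/244 + 7/122 → 25/244
merge 25/244 + 27/244 → 13/61
merge 27/244 + 31/244 → 29/122
merge 8/61 + 47/244 → 79/244
merge 13/61 + 55/244 → 107/244
merge 29/122 + 79/244 → 137/244
merge 107/244 + 137/244 → 1
L = 25/244 + 13/61 + 29/122 + 79/244 + 107/244 + 137/244 + 1 = 351/122 ≈ 2.877 bits/symbol.

2.877 bits/symbol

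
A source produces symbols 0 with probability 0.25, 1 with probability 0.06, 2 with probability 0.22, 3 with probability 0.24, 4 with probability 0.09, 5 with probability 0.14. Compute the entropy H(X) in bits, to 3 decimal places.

H = −Σ pᵢ log₂ pᵢ.
−0.25·log₂(0.25) = 0.5000
−0.06·log₂(0.06) = 0.2435
−0.22·log₂(0.22) = 0.4806
−0.24·log₂(0.24) = 0.4941
−0.09·log₂(0.09) = 0.3127
−0.14·log₂(0.14) = 0.3971
Sum ≈ 2.4280 → 2.428 bits.

2.428 bits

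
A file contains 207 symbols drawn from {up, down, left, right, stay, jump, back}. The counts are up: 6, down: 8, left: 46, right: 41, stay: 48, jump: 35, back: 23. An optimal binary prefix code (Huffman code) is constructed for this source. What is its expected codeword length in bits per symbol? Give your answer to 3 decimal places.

Probabilities are the counts divided by 207.
Repeatedly combine the two least-probable nodes; the expected code length is the sum of the merged weights.
merge 2/69 + 8/207 → 14/207
merge 14/207 + 1/9 → 37/207
merge 35/207 + 37/207 → 8/23
merge 41/207 + 2/9 → 29/69
merge 16/69 + 8/23 → 40/69
merge 29/69 + 40/69 → 1
L = 14/207 + 37/207 + 8/23 + 29/69 + 40/69 + 1 = 179/69 ≈ 2.594 bits/symbol.

2.594 bits/symbol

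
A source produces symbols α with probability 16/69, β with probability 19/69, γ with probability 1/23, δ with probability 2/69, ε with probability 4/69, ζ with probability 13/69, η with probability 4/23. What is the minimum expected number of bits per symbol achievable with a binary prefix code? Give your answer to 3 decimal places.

Repeatedly combine the two least-probable nodes; the expected code length is the sum of the merged weights.
merge 2/69 + 1/23 → 5/69
merge 4/69 + 5/69 → 3/23
merge 3/23 + 4/23 → 7/23
merge 13/69 + 16/69 → 29/69
merge 19/69 + 7/23 → 40/69
merge 29/69 + 40/69 → 1
L = 5/69 + 3/23 + 7/23 + 29/69 + 40/69 + 1 = 173/69 ≈ 2.507 bits/symbol.

2.507 bits/symbol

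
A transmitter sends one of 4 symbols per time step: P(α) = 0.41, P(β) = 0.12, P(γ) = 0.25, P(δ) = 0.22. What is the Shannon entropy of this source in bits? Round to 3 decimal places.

H = −Σ pᵢ log₂ pᵢ.
−0.41·log₂(0.41) = 0.5274
−0.12·log₂(0.12) = 0.3671
−0.25·log₂(0.25) = 0.5000
−0.22·log₂(0.22) = 0.4806
Sum ≈ 1.8750 → 1.875 bits.

1.875 bits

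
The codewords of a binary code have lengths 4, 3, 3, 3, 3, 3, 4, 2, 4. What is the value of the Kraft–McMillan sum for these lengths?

1.0625

With common denominator 2^4 = 16: Σ 2^(−ℓᵢ) = 1/16 + 2/16 + 2/16 + 2/16 + 2/16 + 2/16 + 1/16 + 4/16 + 1/16 = 17/16 = 1.0625.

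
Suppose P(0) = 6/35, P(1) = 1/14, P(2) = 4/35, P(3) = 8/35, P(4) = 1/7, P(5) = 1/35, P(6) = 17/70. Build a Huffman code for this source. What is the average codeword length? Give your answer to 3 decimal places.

2.629 bits/symbol

Repeatedly combine the two least-probable nodes; the expected code length is the sum of the merged weights.
merge 1/35 + 1/14 → 1/10
merge 1/10 + 4/35 → 3/14
merge 1/7 + 6/35 → 11/35
merge 3/14 + 8/35 → 31/70
merge 17/70 + 11/35 → 39/70
merge 31/70 + 39/70 → 1
L = 1/10 + 3/14 + 11/35 + 31/70 + 39/70 + 1 = 92/35 ≈ 2.629 bits/symbol.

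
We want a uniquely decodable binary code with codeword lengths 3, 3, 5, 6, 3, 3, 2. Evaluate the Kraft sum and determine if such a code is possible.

With common denominator 2^6 = 64: Σ 2^(−ℓᵢ) = 8/64 + 8/64 + 2/64 + 1/64 + 8/64 + 8/64 + 16/64 = 51/64 = 0.796875.
Kraft's inequality requires Σ ≤ 1; here Σ = 0.796875 ≤ 1, so such a prefix code exists.

0.796875; yes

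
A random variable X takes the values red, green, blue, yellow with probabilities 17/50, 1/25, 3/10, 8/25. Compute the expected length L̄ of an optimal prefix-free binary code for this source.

2 bits/symbol

Repeatedly combine the two least-probable nodes; the expected code length is the sum of the merged weights.
merge 1/25 + 3/10 → 17/50
merge 8/25 + 17/50 → 33/50
merge 17/50 + 33/50 → 1
L = 17/50 + 33/50 + 1 = 2 bits/symbol.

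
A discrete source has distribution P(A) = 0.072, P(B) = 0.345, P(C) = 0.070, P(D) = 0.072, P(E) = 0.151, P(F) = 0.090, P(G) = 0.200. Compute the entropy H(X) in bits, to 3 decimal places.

2.534 bits

H = −Σ pᵢ log₂ pᵢ.
−0.072·log₂(0.072) = 0.2733
−0.345·log₂(0.345) = 0.5297
−0.070·log₂(0.070) = 0.2686
−0.072·log₂(0.072) = 0.2733
−0.151·log₂(0.151) = 0.4118
−0.090·log₂(0.090) = 0.3127
−0.200·log₂(0.200) = 0.4644
Sum ≈ 2.5337 → 2.534 bits.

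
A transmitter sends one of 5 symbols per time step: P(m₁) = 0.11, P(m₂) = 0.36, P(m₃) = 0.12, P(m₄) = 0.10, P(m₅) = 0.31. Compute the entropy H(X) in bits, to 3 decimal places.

H = −Σ pᵢ log₂ pᵢ.
−0.11·log₂(0.11) = 0.3503
−0.36·log₂(0.36) = 0.5306
−0.12·log₂(0.12) = 0.3671
−0.10·log₂(0.10) = 0.3322
−0.31·log₂(0.31) = 0.5238
Sum ≈ 2.1040 → 2.104 bits.

2.104 bits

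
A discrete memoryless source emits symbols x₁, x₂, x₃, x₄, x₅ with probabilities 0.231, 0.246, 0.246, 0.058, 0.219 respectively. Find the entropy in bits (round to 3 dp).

H = −Σ pᵢ log₂ pᵢ.
−0.231·log₂(0.231) = 0.4883
−0.246·log₂(0.246) = 0.4977
−0.246·log₂(0.246) = 0.4977
−0.058·log₂(0.058) = 0.2383
−0.219·log₂(0.219) = 0.4798
Sum ≈ 2.2019 → 2.202 bits.

2.202 bits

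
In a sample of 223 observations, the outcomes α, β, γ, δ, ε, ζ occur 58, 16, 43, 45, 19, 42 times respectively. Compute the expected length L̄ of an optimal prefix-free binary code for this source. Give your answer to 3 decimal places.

2.502 bits/symbol

Probabilities are the counts divided by 223.
Repeatedly combine the two least-probable nodes; the expected code length is the sum of the merged weights.
merge 16/223 + 19/223 → 35/223
merge 35/223 + 42/223 → 77/223
merge 43/223 + 45/223 → 88/223
merge 58/223 + 77/223 → 135/223
merge 88/223 + 135/223 → 1
L = 35/223 + 77/223 + 88/223 + 135/223 + 1 = 558/223 ≈ 2.502 bits/symbol.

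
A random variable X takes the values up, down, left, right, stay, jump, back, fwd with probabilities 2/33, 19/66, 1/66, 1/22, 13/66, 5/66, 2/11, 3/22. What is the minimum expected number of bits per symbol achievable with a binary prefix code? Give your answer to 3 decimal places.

Repeatedly combine the two least-probable nodes; the expected code length is the sum of the merged weights.
merge 1/66 + 1/22 → 2/33
merge 2/33 + 2/33 → 4/33
merge 5/66 + 4/33 → 13/66
merge 3/22 + 2/11 → 7/22
merge 13/66 + 13/66 → 13/33
merge 19/66 + 7/22 → 20/33
merge 13/33 + 20/33 → 1
L = 2/33 + 4/33 + 13/66 + 7/22 + 13/33 + 20/33 + 1 = 89/33 ≈ 2.697 bits/symbol.

2.697 bits/symbol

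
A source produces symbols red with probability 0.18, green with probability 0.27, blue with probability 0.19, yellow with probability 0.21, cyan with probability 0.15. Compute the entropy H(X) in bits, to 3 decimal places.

2.294 bits

H = −Σ pᵢ log₂ pᵢ.
−0.18·log₂(0.18) = 0.4453
−0.27·log₂(0.27) = 0.5100
−0.19·log₂(0.19) = 0.4552
−0.21·log₂(0.21) = 0.4728
−0.15·log₂(0.15) = 0.4105
Sum ≈ 2.2939 → 2.294 bits.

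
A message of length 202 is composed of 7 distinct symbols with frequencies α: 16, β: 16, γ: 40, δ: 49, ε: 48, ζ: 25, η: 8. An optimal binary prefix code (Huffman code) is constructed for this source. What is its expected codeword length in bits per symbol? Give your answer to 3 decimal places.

2.639 bits/symbol

Probabilities are the counts divided by 202.
Repeatedly combine the two least-probable nodes; the expected code length is the sum of the merged weights.
merge 4/101 + 8/101 → 12/101
merge 8/101 + 12/101 → 20/101
merge 25/202 + 20/101 → 65/202
merge 20/101 + 24/101 → 44/101
merge 49/202 + 65/202 → 57/101
merge 44/101 + 57/101 → 1
L = 12/101 + 20/101 + 65/202 + 44/101 + 57/101 + 1 = 533/202 ≈ 2.639 bits/symbol.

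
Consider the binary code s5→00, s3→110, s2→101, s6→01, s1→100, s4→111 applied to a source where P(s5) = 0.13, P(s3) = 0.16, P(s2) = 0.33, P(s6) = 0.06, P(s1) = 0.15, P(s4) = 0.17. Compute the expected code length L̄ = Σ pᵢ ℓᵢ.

L̄ = Σ pᵢ·ℓᵢ = 0.13·2 + 0.16·3 + 0.33·3 + 0.06·2 + 0.15·3 + 0.17·3 = 2.81 bits/symbol.

2.81 bits/symbol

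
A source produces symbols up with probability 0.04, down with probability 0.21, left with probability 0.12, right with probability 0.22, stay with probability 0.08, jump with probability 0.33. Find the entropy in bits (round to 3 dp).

2.326 bits

H = −Σ pᵢ log₂ pᵢ.
−0.04·log₂(0.04) = 0.1858
−0.21·log₂(0.21) = 0.4728
−0.12·log₂(0.12) = 0.3671
−0.22·log₂(0.22) = 0.4806
−0.08·log₂(0.08) = 0.2915
−0.33·log₂(0.33) = 0.5278
Sum ≈ 2.3255 → 2.326 bits.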